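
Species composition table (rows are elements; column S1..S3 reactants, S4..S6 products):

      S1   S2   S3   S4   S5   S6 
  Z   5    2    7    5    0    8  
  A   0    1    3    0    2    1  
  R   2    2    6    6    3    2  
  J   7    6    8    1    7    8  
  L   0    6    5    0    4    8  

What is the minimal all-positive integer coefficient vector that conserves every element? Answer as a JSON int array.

Coefficients: [1, 5, 2, 1, 4, 3]

Z: 1·5+5·2+2·7 = 29 | 1·5+4·0+3·8 = 29
A: 1·0+5·1+2·3 = 11 | 1·0+4·2+3·1 = 11
R: 1·2+5·2+2·6 = 24 | 1·6+4·3+3·2 = 24
J: 1·7+5·6+2·8 = 53 | 1·1+4·7+3·8 = 53
L: 1·0+5·6+2·5 = 40 | 1·0+4·4+3·8 = 40
gcd(1,5,2,1,4,3) = 1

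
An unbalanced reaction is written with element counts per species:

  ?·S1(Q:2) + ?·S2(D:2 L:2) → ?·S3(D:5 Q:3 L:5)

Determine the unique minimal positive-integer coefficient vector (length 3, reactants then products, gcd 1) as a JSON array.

Coefficients: [3, 5, 2]

D: 3·0+5·2 = 10 | 2·5 = 10
Q: 3·2+5·0 = 6 | 2·3 = 6
L: 3·0+5·2 = 10 | 2·5 = 10
gcd(3,5,2) = 1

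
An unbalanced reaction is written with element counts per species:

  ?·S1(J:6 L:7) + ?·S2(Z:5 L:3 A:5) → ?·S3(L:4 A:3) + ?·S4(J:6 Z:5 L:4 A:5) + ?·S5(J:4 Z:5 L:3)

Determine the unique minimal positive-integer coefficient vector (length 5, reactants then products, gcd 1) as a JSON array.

J: 3·6+4·0 = 18 | 5·0+1·6+3·4 = 18
Z: 3·0+4·5 = 20 | 5·0+1·5+3·5 = 20
L: 3·7+4·3 = 33 | 5·4+1·4+3·3 = 33
A: 3·0+4·5 = 20 | 5·3+1·5+3·0 = 20
gcd(3,4,5,1,3) = 1

Coefficients: [3, 4, 5, 1, 3]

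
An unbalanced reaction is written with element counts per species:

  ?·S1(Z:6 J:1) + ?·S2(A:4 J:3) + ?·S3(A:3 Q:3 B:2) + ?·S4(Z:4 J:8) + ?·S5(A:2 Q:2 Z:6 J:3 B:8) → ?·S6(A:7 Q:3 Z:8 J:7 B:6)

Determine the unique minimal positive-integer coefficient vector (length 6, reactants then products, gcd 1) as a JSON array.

A: 3·0+5·4+3·3+1·0+3·2 = 35 | 5·7 = 35
Q: 3·0+5·0+3·3+1·0+3·2 = 15 | 5·3 = 15
Z: 3·6+5·0+3·0+1·4+3·6 = 40 | 5·8 = 40
J: 3·1+5·3+3·0+1·8+3·3 = 35 | 5·7 = 35
B: 3·0+5·0+3·2+1·0+3·8 = 30 | 5·6 = 30
gcd(3,5,3,1,3,5) = 1

Coefficients: [3, 5, 3, 1, 3, 5]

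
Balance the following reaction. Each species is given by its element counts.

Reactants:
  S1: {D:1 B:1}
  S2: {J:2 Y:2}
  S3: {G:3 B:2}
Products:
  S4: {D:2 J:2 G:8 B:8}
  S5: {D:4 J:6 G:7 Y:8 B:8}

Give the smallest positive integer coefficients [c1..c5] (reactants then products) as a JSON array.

Coefficients: [6, 4, 5, 1, 1]

D: 6·1+4·0+5·0 = 6 | 1·2+1·4 = 6
J: 6·0+4·2+5·0 = 8 | 1·2+1·6 = 8
G: 6·0+4·0+5·3 = 15 | 1·8+1·7 = 15
Y: 6·0+4·2+5·0 = 8 | 1·0+1·8 = 8
B: 6·1+4·0+5·2 = 16 | 1·8+1·8 = 16
gcd(6,4,5,1,1) = 1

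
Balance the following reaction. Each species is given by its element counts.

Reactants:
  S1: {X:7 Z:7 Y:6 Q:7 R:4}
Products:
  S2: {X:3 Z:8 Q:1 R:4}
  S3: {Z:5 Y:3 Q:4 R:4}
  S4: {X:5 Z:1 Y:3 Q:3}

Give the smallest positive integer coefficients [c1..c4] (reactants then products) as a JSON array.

Coefficients: [4, 1, 3, 5]

X: 4·7 = 28 | 1·3+3·0+5·5 = 28
Z: 4·7 = 28 | 1·8+3·5+5·1 = 28
Y: 4·6 = 24 | 1·0+3·3+5·3 = 24
Q: 4·7 = 28 | 1·1+3·4+5·3 = 28
R: 4·4 = 16 | 1·4+3·4+5·0 = 16
gcd(4,1,3,5) = 1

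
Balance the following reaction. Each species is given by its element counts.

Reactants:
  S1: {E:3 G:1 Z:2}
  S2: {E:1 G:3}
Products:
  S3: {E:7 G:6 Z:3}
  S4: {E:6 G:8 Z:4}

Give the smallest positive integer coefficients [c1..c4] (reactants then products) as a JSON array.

E: 5·3+5·1 = 20 | 2·7+1·6 = 20
G: 5·1+5·3 = 20 | 2·6+1·8 = 20
Z: 5·2+5·0 = 10 | 2·3+1·4 = 10
gcd(5,5,2,1) = 1

Coefficients: [5, 5, 2, 1]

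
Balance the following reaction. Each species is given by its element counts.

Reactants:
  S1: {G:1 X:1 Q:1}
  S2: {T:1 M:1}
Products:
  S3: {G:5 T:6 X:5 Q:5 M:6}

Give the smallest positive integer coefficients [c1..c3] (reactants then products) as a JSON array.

G: 5·1+6·0 = 5 | 1·5 = 5
T: 5·0+6·1 = 6 | 1·6 = 6
X: 5·1+6·0 = 5 | 1·5 = 5
Q: 5·1+6·0 = 5 | 1·5 = 5
M: 5·0+6·1 = 6 | 1·6 = 6
gcd(5,6,1) = 1

Coefficients: [5, 6, 1]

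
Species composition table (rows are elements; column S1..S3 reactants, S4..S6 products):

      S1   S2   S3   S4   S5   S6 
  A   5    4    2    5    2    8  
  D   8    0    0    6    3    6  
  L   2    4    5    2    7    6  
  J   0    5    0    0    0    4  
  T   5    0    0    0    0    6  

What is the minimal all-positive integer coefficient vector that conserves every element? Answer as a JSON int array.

A: 6·5+4·4+4·2 = 54 | 2·5+2·2+5·8 = 54
D: 6·8+4·0+4·0 = 48 | 2·6+2·3+5·6 = 48
L: 6·2+4·4+4·5 = 48 | 2·2+2·7+5·6 = 48
J: 6·0+4·5+4·0 = 20 | 2·0+2·0+5·4 = 20
T: 6·5+4·0+4·0 = 30 | 2·0+2·0+5·6 = 30
gcd(6,4,4,2,2,5) = 1

Coefficients: [6, 4, 4, 2, 2, 5]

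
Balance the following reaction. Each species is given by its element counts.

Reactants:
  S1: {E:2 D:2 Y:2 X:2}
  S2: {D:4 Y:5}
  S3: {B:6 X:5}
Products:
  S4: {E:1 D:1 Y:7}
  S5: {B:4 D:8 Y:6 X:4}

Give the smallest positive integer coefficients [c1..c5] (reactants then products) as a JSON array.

B: 1·0+6·0+2·6 = 12 | 2·0+3·4 = 12
E: 1·2+6·0+2·0 = 2 | 2·1+3·0 = 2
D: 1·2+6·4+2·0 = 26 | 2·1+3·8 = 26
Y: 1·2+6·5+2·0 = 32 | 2·7+3·6 = 32
X: 1·2+6·0+2·5 = 12 | 2·0+3·4 = 12
gcd(1,6,2,2,3) = 1

Coefficients: [1, 6, 2, 2, 3]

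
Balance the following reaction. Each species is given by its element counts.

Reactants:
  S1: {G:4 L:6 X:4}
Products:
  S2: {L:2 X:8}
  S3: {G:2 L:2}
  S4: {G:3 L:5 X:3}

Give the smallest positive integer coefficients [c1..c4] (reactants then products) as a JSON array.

G: 5·4 = 20 | 1·0+4·2+4·3 = 20
L: 5·6 = 30 | 1·2+4·2+4·5 = 30
X: 5·4 = 20 | 1·8+4·0+4·3 = 20
gcd(5,1,4,4) = 1

Coefficients: [5, 1, 4, 4]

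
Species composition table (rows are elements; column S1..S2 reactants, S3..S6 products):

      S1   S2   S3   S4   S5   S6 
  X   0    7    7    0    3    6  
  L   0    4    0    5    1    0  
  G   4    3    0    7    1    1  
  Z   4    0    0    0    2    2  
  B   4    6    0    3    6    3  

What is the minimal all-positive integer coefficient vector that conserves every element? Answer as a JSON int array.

Coefficients: [3, 5, 2, 3, 5, 1]

X: 3·0+5·7 = 35 | 2·7+3·0+5·3+1·6 = 35
L: 3·0+5·4 = 20 | 2·0+3·5+5·1+1·0 = 20
G: 3·4+5·3 = 27 | 2·0+3·7+5·1+1·1 = 27
Z: 3·4+5·0 = 12 | 2·0+3·0+5·2+1·2 = 12
B: 3·4+5·6 = 42 | 2·0+3·3+5·6+1·3 = 42
gcd(3,5,2,3,5,1) = 1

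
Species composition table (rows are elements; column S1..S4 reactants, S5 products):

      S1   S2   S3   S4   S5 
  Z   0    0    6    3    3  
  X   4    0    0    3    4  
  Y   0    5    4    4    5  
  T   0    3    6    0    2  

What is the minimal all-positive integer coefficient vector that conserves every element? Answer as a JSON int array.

Coefficients: [3, 2, 1, 4, 6]

Z: 3·0+2·0+1·6+4·3 = 18 | 6·3 = 18
X: 3·4+2·0+1·0+4·3 = 24 | 6·4 = 24
Y: 3·0+2·5+1·4+4·4 = 30 | 6·5 = 30
T: 3·0+2·3+1·6+4·0 = 12 | 6·2 = 12
gcd(3,2,1,4,6) = 1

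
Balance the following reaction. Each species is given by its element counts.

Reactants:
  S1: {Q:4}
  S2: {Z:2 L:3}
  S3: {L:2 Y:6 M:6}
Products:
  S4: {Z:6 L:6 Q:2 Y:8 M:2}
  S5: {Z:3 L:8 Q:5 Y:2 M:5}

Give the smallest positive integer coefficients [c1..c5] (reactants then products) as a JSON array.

Coefficients: [3, 6, 2, 1, 2]

Z: 3·0+6·2+2·0 = 12 | 1·6+2·3 = 12
L: 3·0+6·3+2·2 = 22 | 1·6+2·8 = 22
Q: 3·4+6·0+2·0 = 12 | 1·2+2·5 = 12
Y: 3·0+6·0+2·6 = 12 | 1·8+2·2 = 12
M: 3·0+6·0+2·6 = 12 | 1·2+2·5 = 12
gcd(3,6,2,1,2) = 1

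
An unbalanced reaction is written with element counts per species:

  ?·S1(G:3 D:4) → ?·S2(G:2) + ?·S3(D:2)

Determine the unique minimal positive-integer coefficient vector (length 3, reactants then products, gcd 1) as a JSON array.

Coefficients: [2, 3, 4]

G: 2·3 = 6 | 3·2+4·0 = 6
D: 2·4 = 8 | 3·0+4·2 = 8
gcd(2,3,4) = 1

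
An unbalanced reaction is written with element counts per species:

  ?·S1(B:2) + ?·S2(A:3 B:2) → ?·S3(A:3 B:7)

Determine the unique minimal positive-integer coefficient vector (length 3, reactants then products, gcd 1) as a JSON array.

A: 5·0+2·3 = 6 | 2·3 = 6
B: 5·2+2·2 = 14 | 2·7 = 14
gcd(5,2,2) = 1

Coefficients: [5, 2, 2]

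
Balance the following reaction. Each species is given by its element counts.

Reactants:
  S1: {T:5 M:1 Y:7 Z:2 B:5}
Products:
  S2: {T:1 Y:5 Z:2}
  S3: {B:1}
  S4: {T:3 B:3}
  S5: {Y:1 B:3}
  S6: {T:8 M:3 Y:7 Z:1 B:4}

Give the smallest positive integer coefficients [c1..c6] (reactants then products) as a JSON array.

T: 6·5 = 30 | 5·1+4·0+3·3+3·0+2·8 = 30
M: 6·1 = 6 | 5·0+4·0+3·0+3·0+2·3 = 6
Y: 6·7 = 42 | 5·5+4·0+3·0+3·1+2·7 = 42
Z: 6·2 = 12 | 5·2+4·0+3·0+3·0+2·1 = 12
B: 6·5 = 30 | 5·0+4·1+3·3+3·3+2·4 = 30
gcd(6,5,4,3,3,2) = 1

Coefficients: [6, 5, 4, 3, 3, 2]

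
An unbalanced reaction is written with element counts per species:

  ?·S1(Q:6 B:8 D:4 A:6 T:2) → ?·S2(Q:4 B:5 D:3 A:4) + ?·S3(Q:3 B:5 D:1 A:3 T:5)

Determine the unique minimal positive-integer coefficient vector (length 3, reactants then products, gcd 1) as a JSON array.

Coefficients: [5, 6, 2]

Q: 5·6 = 30 | 6·4+2·3 = 30
B: 5·8 = 40 | 6·5+2·5 = 40
D: 5·4 = 20 | 6·3+2·1 = 20
A: 5·6 = 30 | 6·4+2·3 = 30
T: 5·2 = 10 | 6·0+2·5 = 10
gcd(5,6,2) = 1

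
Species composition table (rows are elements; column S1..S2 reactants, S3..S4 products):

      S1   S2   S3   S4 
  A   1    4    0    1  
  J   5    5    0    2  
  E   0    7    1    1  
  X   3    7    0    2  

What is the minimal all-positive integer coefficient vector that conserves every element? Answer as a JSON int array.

Coefficients: [1, 1, 2, 5]

A: 1·1+1·4 = 5 | 2·0+5·1 = 5
J: 1·5+1·5 = 10 | 2·0+5·2 = 10
E: 1·0+1·7 = 7 | 2·1+5·1 = 7
X: 1·3+1·7 = 10 | 2·0+5·2 = 10
gcd(1,1,2,5) = 1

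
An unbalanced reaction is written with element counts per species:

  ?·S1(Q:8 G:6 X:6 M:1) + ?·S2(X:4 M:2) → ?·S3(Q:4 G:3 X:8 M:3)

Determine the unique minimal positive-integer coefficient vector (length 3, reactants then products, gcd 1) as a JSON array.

Coefficients: [2, 5, 4]

Q: 2·8+5·0 = 16 | 4·4 = 16
G: 2·6+5·0 = 12 | 4·3 = 12
X: 2·6+5·4 = 32 | 4·8 = 32
M: 2·1+5·2 = 12 | 4·3 = 12
gcd(2,5,4) = 1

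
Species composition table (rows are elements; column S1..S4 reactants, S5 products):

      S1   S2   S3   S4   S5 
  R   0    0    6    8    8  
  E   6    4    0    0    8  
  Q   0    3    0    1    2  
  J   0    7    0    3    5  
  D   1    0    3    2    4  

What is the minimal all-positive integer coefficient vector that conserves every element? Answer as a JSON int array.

Coefficients: [6, 3, 4, 3, 6]

R: 6·0+3·0+4·6+3·8 = 48 | 6·8 = 48
E: 6·6+3·4+4·0+3·0 = 48 | 6·8 = 48
Q: 6·0+3·3+4·0+3·1 = 12 | 6·2 = 12
J: 6·0+3·7+4·0+3·3 = 30 | 6·5 = 30
D: 6·1+3·0+4·3+3·2 = 24 | 6·4 = 24
gcd(6,3,4,3,6) = 1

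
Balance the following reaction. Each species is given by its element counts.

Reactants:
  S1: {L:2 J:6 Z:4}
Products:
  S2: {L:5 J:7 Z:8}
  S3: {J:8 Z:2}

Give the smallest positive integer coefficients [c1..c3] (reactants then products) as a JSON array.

L: 5·2 = 10 | 2·5+2·0 = 10
J: 5·6 = 30 | 2·7+2·8 = 30
Z: 5·4 = 20 | 2·8+2·2 = 20
gcd(5,2,2) = 1

Coefficients: [5, 2, 2]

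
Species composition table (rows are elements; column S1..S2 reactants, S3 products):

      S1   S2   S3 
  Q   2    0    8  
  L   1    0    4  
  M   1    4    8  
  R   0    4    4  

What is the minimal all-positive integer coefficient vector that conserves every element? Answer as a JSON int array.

Q: 4·2+1·0 = 8 | 1·8 = 8
L: 4·1+1·0 = 4 | 1·4 = 4
M: 4·1+1·4 = 8 | 1·8 = 8
R: 4·0+1·4 = 4 | 1·4 = 4
gcd(4,1,1) = 1

Coefficients: [4, 1, 1]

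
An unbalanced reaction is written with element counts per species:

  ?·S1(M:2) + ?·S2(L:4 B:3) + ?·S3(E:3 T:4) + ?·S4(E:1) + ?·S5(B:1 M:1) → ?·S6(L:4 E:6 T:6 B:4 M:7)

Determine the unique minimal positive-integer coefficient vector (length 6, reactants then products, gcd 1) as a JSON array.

L: 6·0+2·4+3·0+3·0+2·0 = 8 | 2·4 = 8
E: 6·0+2·0+3·3+3·1+2·0 = 12 | 2·6 = 12
T: 6·0+2·0+3·4+3·0+2·0 = 12 | 2·6 = 12
B: 6·0+2·3+3·0+3·0+2·1 = 8 | 2·4 = 8
M: 6·2+2·0+3·0+3·0+2·1 = 14 | 2·7 = 14
gcd(6,2,3,3,2,2) = 1

Coefficients: [6, 2, 3, 3, 2, 2]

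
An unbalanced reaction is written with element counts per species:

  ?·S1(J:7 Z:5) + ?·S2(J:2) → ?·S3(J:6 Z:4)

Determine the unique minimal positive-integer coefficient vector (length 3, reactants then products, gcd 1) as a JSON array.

J: 4·7+1·2 = 30 | 5·6 = 30
Z: 4·5+1·0 = 20 | 5·4 = 20
gcd(4,1,5) = 1

Coefficients: [4, 1, 5]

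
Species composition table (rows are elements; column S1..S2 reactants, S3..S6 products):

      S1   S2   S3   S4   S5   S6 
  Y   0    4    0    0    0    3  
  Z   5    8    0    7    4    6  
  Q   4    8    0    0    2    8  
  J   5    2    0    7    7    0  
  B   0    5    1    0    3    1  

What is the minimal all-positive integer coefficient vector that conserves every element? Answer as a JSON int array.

Y: 3·0+3·4 = 12 | 5·0+1·0+2·0+4·3 = 12
Z: 3·5+3·8 = 39 | 5·0+1·7+2·4+4·6 = 39
Q: 3·4+3·8 = 36 | 5·0+1·0+2·2+4·8 = 36
J: 3·5+3·2 = 21 | 5·0+1·7+2·7+4·0 = 21
B: 3·0+3·5 = 15 | 5·1+1·0+2·3+4·1 = 15
gcd(3,3,5,1,2,4) = 1

Coefficients: [3, 3, 5, 1, 2, 4]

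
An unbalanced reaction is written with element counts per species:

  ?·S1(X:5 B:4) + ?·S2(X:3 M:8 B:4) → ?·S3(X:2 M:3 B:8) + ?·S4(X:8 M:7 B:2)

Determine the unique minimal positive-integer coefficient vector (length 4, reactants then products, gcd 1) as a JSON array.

X: 5·5+5·3 = 40 | 4·2+4·8 = 40
M: 5·0+5·8 = 40 | 4·3+4·7 = 40
B: 5·4+5·4 = 40 | 4·8+4·2 = 40
gcd(5,5,4,4) = 1

Coefficients: [5, 5, 4, 4]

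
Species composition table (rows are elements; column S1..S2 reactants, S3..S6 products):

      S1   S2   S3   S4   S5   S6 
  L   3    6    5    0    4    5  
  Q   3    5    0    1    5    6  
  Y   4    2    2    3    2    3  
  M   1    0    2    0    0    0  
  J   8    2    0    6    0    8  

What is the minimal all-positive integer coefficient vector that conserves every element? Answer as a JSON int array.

Coefficients: [6, 5, 3, 3, 2, 5]

L: 6·3+5·6 = 48 | 3·5+3·0+2·4+5·5 = 48
Q: 6·3+5·5 = 43 | 3·0+3·1+2·5+5·6 = 43
Y: 6·4+5·2 = 34 | 3·2+3·3+2·2+5·3 = 34
M: 6·1+5·0 = 6 | 3·2+3·0+2·0+5·0 = 6
J: 6·8+5·2 = 58 | 3·0+3·6+2·0+5·8 = 58
gcd(6,5,3,3,2,5) = 1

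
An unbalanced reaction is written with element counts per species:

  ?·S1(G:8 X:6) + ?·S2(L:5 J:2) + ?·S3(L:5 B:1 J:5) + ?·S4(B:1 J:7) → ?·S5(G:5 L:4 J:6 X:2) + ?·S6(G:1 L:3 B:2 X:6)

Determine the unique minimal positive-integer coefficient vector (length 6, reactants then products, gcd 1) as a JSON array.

Coefficients: [4, 5, 1, 3, 6, 2]

G: 4·8+5·0+1·0+3·0 = 32 | 6·5+2·1 = 32
L: 4·0+5·5+1·5+3·0 = 30 | 6·4+2·3 = 30
B: 4·0+5·0+1·1+3·1 = 4 | 6·0+2·2 = 4
J: 4·0+5·2+1·5+3·7 = 36 | 6·6+2·0 = 36
X: 4·6+5·0+1·0+3·0 = 24 | 6·2+2·6 = 24
gcd(4,5,1,3,6,2) = 1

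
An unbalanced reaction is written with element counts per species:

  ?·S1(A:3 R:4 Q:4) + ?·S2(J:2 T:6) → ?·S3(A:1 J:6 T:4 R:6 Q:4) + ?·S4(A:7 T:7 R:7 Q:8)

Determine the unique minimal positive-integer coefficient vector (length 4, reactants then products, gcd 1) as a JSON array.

A: 5·3+3·0 = 15 | 1·1+2·7 = 15
J: 5·0+3·2 = 6 | 1·6+2·0 = 6
T: 5·0+3·6 = 18 | 1·4+2·7 = 18
R: 5·4+3·0 = 20 | 1·6+2·7 = 20
Q: 5·4+3·0 = 20 | 1·4+2·8 = 20
gcd(5,3,1,2) = 1

Coefficients: [5, 3, 1, 2]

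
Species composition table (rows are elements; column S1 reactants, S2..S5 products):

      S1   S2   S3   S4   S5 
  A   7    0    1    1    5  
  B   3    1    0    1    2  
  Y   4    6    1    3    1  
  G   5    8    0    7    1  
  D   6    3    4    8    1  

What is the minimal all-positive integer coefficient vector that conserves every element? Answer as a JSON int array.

A: 4·7 = 28 | 1·0+2·1+1·1+5·5 = 28
B: 4·3 = 12 | 1·1+2·0+1·1+5·2 = 12
Y: 4·4 = 16 | 1·6+2·1+1·3+5·1 = 16
G: 4·5 = 20 | 1·8+2·0+1·7+5·1 = 20
D: 4·6 = 24 | 1·3+2·4+1·8+5·1 = 24
gcd(4,1,2,1,5) = 1

Coefficients: [4, 1, 2, 1, 5]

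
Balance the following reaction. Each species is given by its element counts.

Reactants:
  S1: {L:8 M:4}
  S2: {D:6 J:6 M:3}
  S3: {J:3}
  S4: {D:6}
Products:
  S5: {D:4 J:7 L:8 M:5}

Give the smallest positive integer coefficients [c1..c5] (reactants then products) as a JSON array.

Coefficients: [3, 1, 5, 1, 3]

D: 3·0+1·6+5·0+1·6 = 12 | 3·4 = 12
J: 3·0+1·6+5·3+1·0 = 21 | 3·7 = 21
L: 3·8+1·0+5·0+1·0 = 24 | 3·8 = 24
M: 3·4+1·3+5·0+1·0 = 15 | 3·5 = 15
gcd(3,1,5,1,3) = 1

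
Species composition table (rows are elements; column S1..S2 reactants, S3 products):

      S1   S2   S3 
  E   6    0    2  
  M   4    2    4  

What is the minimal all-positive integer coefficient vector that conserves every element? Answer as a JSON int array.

E: 1·6+4·0 = 6 | 3·2 = 6
M: 1·4+4·2 = 12 | 3·4 = 12
gcd(1,4,3) = 1

Coefficients: [1, 4, 3]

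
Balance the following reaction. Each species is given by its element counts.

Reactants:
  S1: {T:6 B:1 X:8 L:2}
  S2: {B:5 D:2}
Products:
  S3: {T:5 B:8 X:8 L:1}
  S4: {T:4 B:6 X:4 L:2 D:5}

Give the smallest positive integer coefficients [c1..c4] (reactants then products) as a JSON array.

T: 3·6+5·0 = 18 | 2·5+2·4 = 18
B: 3·1+5·5 = 28 | 2·8+2·6 = 28
X: 3·8+5·0 = 24 | 2·8+2·4 = 24
L: 3·2+5·0 = 6 | 2·1+2·2 = 6
D: 3·0+5·2 = 10 | 2·0+2·5 = 10
gcd(3,5,2,2) = 1

Coefficients: [3, 5, 2, 2]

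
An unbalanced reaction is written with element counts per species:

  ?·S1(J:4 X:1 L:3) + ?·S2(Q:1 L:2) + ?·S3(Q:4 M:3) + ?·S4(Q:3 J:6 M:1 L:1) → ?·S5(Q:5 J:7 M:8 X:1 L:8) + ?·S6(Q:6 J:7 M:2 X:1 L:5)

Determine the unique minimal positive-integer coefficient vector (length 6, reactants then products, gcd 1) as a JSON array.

Coefficients: [6, 6, 5, 3, 1, 5]

Q: 6·0+6·1+5·4+3·3 = 35 | 1·5+5·6 = 35
J: 6·4+6·0+5·0+3·6 = 42 | 1·7+5·7 = 42
M: 6·0+6·0+5·3+3·1 = 18 | 1·8+5·2 = 18
X: 6·1+6·0+5·0+3·0 = 6 | 1·1+5·1 = 6
L: 6·3+6·2+5·0+3·1 = 33 | 1·8+5·5 = 33
gcd(6,6,5,3,1,5) = 1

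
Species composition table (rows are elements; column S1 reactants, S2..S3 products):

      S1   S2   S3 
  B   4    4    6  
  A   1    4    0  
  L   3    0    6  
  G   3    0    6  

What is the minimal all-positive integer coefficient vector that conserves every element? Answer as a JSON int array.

B: 4·4 = 16 | 1·4+2·6 = 16
A: 4·1 = 4 | 1·4+2·0 = 4
L: 4·3 = 12 | 1·0+2·6 = 12
G: 4·3 = 12 | 1·0+2·6 = 12
gcd(4,1,2) = 1

Coefficients: [4, 1, 2]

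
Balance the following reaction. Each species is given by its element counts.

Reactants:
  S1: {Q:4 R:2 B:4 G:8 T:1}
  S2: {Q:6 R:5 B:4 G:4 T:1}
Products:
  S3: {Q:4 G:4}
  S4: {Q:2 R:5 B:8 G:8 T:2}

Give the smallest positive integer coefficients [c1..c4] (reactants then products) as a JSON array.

Coefficients: [5, 1, 5, 3]

Q: 5·4+1·6 = 26 | 5·4+3·2 = 26
R: 5·2+1·5 = 15 | 5·0+3·5 = 15
B: 5·4+1·4 = 24 | 5·0+3·8 = 24
G: 5·8+1·4 = 44 | 5·4+3·8 = 44
T: 5·1+1·1 = 6 | 5·0+3·2 = 6
gcd(5,1,5,3) = 1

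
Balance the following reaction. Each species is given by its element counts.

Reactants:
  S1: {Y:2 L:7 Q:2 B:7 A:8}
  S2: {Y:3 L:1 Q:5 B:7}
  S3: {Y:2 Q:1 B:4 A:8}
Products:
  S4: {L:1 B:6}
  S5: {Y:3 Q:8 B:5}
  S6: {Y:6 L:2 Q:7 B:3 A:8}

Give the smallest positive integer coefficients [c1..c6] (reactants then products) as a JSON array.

Y: 1·2+5·3+2·2 = 21 | 6·0+1·3+3·6 = 21
L: 1·7+5·1+2·0 = 12 | 6·1+1·0+3·2 = 12
Q: 1·2+5·5+2·1 = 29 | 6·0+1·8+3·7 = 29
B: 1·7+5·7+2·4 = 50 | 6·6+1·5+3·3 = 50
A: 1·8+5·0+2·8 = 24 | 6·0+1·0+3·8 = 24
gcd(1,5,2,6,1,3) = 1

Coefficients: [1, 5, 2, 6, 1, 3]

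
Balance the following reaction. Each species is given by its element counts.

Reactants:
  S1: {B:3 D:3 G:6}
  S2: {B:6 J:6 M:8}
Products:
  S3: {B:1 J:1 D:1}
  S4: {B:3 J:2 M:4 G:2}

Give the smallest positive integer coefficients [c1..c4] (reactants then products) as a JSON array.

B: 2·3+3·6 = 24 | 6·1+6·3 = 24
J: 2·0+3·6 = 18 | 6·1+6·2 = 18
D: 2·3+3·0 = 6 | 6·1+6·0 = 6
M: 2·0+3·8 = 24 | 6·0+6·4 = 24
G: 2·6+3·0 = 12 | 6·0+6·2 = 12
gcd(2,3,6,6) = 1

Coefficients: [2, 3, 6, 6]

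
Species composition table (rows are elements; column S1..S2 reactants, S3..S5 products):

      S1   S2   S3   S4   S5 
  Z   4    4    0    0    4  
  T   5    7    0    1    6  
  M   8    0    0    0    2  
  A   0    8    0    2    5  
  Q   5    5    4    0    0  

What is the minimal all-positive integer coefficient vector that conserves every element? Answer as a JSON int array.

Coefficients: [1, 3, 5, 2, 4]

Z: 1·4+3·4 = 16 | 5·0+2·0+4·4 = 16
T: 1·5+3·7 = 26 | 5·0+2·1+4·6 = 26
M: 1·8+3·0 = 8 | 5·0+2·0+4·2 = 8
A: 1·0+3·8 = 24 | 5·0+2·2+4·5 = 24
Q: 1·5+3·5 = 20 | 5·4+2·0+4·0 = 20
gcd(1,3,5,2,4) = 1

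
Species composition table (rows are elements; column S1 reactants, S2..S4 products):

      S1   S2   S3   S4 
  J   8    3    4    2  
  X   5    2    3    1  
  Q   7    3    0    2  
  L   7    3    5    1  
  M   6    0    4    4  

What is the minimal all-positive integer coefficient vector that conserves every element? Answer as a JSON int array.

J: 4·8 = 32 | 6·3+1·4+5·2 = 32
X: 4·5 = 20 | 6·2+1·3+5·1 = 20
Q: 4·7 = 28 | 6·3+1·0+5·2 = 28
L: 4·7 = 28 | 6·3+1·5+5·1 = 28
M: 4·6 = 24 | 6·0+1·4+5·4 = 24
gcd(4,6,1,5) = 1

Coefficients: [4, 6, 1, 5]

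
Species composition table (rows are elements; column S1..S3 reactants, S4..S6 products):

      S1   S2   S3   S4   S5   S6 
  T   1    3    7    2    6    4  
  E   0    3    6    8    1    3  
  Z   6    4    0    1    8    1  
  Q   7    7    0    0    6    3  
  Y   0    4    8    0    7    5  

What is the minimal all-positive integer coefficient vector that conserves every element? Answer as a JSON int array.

T: 1·1+2·3+3·7 = 28 | 1·2+1·6+5·4 = 28
E: 1·0+2·3+3·6 = 24 | 1·8+1·1+5·3 = 24
Z: 1·6+2·4+3·0 = 14 | 1·1+1·8+5·1 = 14
Q: 1·7+2·7+3·0 = 21 | 1·0+1·6+5·3 = 21
Y: 1·0+2·4+3·8 = 32 | 1·0+1·7+5·5 = 32
gcd(1,2,3,1,1,5) = 1

Coefficients: [1, 2, 3, 1, 1, 5]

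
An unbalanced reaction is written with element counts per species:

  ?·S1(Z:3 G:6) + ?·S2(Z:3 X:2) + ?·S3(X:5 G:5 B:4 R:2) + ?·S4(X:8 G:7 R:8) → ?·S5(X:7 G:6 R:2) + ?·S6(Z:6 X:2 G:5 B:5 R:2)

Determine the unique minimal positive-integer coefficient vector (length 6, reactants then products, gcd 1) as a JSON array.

Z: 3·3+5·3+5·0+1·0 = 24 | 5·0+4·6 = 24
X: 3·0+5·2+5·5+1·8 = 43 | 5·7+4·2 = 43
G: 3·6+5·0+5·5+1·7 = 50 | 5·6+4·5 = 50
B: 3·0+5·0+5·4+1·0 = 20 | 5·0+4·5 = 20
R: 3·0+5·0+5·2+1·8 = 18 | 5·2+4·2 = 18
gcd(3,5,5,1,5,4) = 1

Coefficients: [3, 5, 5, 1, 5, 4]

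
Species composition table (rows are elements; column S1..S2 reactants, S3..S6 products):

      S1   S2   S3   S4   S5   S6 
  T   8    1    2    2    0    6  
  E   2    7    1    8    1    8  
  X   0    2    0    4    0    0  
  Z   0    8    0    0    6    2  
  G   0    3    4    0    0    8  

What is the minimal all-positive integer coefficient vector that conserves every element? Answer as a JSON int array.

T: 1·8+4·1 = 12 | 1·2+2·2+5·0+1·6 = 12
E: 1·2+4·7 = 30 | 1·1+2·8+5·1+1·8 = 30
X: 1·0+4·2 = 8 | 1·0+2·4+5·0+1·0 = 8
Z: 1·0+4·8 = 32 | 1·0+2·0+5·6+1·2 = 32
G: 1·0+4·3 = 12 | 1·4+2·0+5·0+1·8 = 12
gcd(1,4,1,2,5,1) = 1

Coefficients: [1, 4, 1, 2, 5, 1]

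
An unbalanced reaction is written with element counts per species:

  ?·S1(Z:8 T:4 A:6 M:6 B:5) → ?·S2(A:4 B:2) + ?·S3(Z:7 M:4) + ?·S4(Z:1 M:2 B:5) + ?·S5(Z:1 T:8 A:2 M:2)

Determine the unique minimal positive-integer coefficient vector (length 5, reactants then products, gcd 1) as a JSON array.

Coefficients: [4, 5, 4, 2, 2]

Z: 4·8 = 32 | 5·0+4·7+2·1+2·1 = 32
T: 4·4 = 16 | 5·0+4·0+2·0+2·8 = 16
A: 4·6 = 24 | 5·4+4·0+2·0+2·2 = 24
M: 4·6 = 24 | 5·0+4·4+2·2+2·2 = 24
B: 4·5 = 20 | 5·2+4·0+2·5+2·0 = 20
gcd(4,5,4,2,2) = 1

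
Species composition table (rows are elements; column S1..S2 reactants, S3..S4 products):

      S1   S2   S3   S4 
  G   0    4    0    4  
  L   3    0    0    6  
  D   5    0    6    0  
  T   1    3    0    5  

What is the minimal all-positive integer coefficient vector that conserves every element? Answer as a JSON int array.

G: 6·0+3·4 = 12 | 5·0+3·4 = 12
L: 6·3+3·0 = 18 | 5·0+3·6 = 18
D: 6·5+3·0 = 30 | 5·6+3·0 = 30
T: 6·1+3·3 = 15 | 5·0+3·5 = 15
gcd(6,3,5,3) = 1

Coefficients: [6, 3, 5, 3]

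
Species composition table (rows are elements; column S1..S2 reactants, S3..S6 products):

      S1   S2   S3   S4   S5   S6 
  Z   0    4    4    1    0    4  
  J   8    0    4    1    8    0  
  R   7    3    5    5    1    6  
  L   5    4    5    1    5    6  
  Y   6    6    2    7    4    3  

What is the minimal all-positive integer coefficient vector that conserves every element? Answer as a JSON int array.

Z: 4·0+4·4 = 16 | 1·4+4·1+3·0+2·4 = 16
J: 4·8+4·0 = 32 | 1·4+4·1+3·8+2·0 = 32
R: 4·7+4·3 = 40 | 1·5+4·5+3·1+2·6 = 40
L: 4·5+4·4 = 36 | 1·5+4·1+3·5+2·6 = 36
Y: 4·6+4·6 = 48 | 1·2+4·7+3·4+2·3 = 48
gcd(4,4,1,4,3,2) = 1

Coefficients: [4, 4, 1, 4, 3, 2]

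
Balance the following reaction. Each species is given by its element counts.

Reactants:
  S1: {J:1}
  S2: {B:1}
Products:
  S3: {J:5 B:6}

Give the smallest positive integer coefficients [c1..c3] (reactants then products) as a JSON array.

Coefficients: [5, 6, 1]

J: 5·1+6·0 = 5 | 1·5 = 5
B: 5·0+6·1 = 6 | 1·6 = 6
gcd(5,6,1) = 1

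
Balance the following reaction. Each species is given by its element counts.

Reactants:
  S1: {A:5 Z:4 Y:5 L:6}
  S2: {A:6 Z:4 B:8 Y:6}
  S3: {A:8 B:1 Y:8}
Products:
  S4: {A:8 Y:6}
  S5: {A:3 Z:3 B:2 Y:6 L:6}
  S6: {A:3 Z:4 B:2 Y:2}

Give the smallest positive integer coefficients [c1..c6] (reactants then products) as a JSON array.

Coefficients: [4, 1, 4, 5, 4, 2]

A: 4·5+1·6+4·8 = 58 | 5·8+4·3+2·3 = 58
Z: 4·4+1·4+4·0 = 20 | 5·0+4·3+2·4 = 20
B: 4·0+1·8+4·1 = 12 | 5·0+4·2+2·2 = 12
Y: 4·5+1·6+4·8 = 58 | 5·6+4·6+2·2 = 58
L: 4·6+1·0+4·0 = 24 | 5·0+4·6+2·0 = 24
gcd(4,1,4,5,4,2) = 1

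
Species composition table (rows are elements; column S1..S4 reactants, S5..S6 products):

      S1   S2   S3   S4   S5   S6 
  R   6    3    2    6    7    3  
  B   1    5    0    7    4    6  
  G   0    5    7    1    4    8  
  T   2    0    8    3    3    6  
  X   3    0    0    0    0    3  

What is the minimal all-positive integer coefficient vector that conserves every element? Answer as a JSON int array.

Coefficients: [3, 5, 3, 2, 6, 3]

R: 3·6+5·3+3·2+2·6 = 51 | 6·7+3·3 = 51
B: 3·1+5·5+3·0+2·7 = 42 | 6·4+3·6 = 42
G: 3·0+5·5+3·7+2·1 = 48 | 6·4+3·8 = 48
T: 3·2+5·0+3·8+2·3 = 36 | 6·3+3·6 = 36
X: 3·3+5·0+3·0+2·0 = 9 | 6·0+3·3 = 9
gcd(3,5,3,2,6,3) = 1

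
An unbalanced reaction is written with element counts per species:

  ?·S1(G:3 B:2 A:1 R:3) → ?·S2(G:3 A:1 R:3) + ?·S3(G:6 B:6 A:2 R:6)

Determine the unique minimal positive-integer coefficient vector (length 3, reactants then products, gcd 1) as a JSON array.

G: 3·3 = 9 | 1·3+1·6 = 9
B: 3·2 = 6 | 1·0+1·6 = 6
A: 3·1 = 3 | 1·1+1·2 = 3
R: 3·3 = 9 | 1·3+1·6 = 9
gcd(3,1,1) = 1

Coefficients: [3, 1, 1]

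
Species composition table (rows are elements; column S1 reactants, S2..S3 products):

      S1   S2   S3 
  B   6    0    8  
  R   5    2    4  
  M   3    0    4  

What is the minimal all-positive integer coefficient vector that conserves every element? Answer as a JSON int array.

Coefficients: [4, 4, 3]

B: 4·6 = 24 | 4·0+3·8 = 24
R: 4·5 = 20 | 4·2+3·4 = 20
M: 4·3 = 12 | 4·0+3·4 = 12
gcd(4,4,3) = 1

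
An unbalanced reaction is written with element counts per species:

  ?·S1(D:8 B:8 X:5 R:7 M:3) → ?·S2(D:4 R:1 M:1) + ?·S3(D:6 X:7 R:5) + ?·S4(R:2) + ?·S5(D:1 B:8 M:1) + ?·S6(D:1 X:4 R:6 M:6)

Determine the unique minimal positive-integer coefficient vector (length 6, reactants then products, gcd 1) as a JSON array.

D: 5·8 = 40 | 4·4+3·6+5·0+5·1+1·1 = 40
B: 5·8 = 40 | 4·0+3·0+5·0+5·8+1·0 = 40
X: 5·5 = 25 | 4·0+3·7+5·0+5·0+1·4 = 25
R: 5·7 = 35 | 4·1+3·5+5·2+5·0+1·6 = 35
M: 5·3 = 15 | 4·1+3·0+5·0+5·1+1·6 = 15
gcd(5,4,3,5,5,1) = 1

Coefficients: [5, 4, 3, 5, 5, 1]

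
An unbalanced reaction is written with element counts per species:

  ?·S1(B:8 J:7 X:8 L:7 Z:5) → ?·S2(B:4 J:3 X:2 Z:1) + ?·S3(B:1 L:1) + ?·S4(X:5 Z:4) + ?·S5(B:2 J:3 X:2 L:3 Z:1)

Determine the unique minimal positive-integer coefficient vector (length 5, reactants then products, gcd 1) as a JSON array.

Coefficients: [3, 2, 6, 2, 5]

B: 3·8 = 24 | 2·4+6·1+2·0+5·2 = 24
J: 3·7 = 21 | 2·3+6·0+2·0+5·3 = 21
X: 3·8 = 24 | 2·2+6·0+2·5+5·2 = 24
L: 3·7 = 21 | 2·0+6·1+2·0+5·3 = 21
Z: 3·5 = 15 | 2·1+6·0+2·4+5·1 = 15
gcd(3,2,6,2,5) = 1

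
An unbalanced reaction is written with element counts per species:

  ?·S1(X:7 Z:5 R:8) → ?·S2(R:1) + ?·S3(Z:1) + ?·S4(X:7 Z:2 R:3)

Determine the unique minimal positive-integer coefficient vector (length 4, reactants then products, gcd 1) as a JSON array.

Coefficients: [1, 5, 3, 1]

X: 1·7 = 7 | 5·0+3·0+1·7 = 7
Z: 1·5 = 5 | 5·0+3·1+1·2 = 5
R: 1·8 = 8 | 5·1+3·0+1·3 = 8
gcd(1,5,3,1) = 1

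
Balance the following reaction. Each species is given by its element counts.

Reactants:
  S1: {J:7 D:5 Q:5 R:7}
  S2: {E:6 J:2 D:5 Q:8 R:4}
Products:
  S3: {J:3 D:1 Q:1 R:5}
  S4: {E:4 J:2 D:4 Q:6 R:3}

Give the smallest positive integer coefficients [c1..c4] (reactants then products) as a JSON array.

Coefficients: [1, 4, 1, 6]

E: 1·0+4·6 = 24 | 1·0+6·4 = 24
J: 1·7+4·2 = 15 | 1·3+6·2 = 15
D: 1·5+4·5 = 25 | 1·1+6·4 = 25
Q: 1·5+4·8 = 37 | 1·1+6·6 = 37
R: 1·7+4·4 = 23 | 1·5+6·3 = 23
gcd(1,4,1,6) = 1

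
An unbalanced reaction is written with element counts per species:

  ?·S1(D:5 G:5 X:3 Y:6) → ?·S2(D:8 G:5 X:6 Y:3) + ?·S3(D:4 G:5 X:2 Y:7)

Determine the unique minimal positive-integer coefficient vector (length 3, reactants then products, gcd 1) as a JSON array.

D: 4·5 = 20 | 1·8+3·4 = 20
G: 4·5 = 20 | 1·5+3·5 = 20
X: 4·3 = 12 | 1·6+3·2 = 12
Y: 4·6 = 24 | 1·3+3·7 = 24
gcd(4,1,3) = 1

Coefficients: [4, 1, 3]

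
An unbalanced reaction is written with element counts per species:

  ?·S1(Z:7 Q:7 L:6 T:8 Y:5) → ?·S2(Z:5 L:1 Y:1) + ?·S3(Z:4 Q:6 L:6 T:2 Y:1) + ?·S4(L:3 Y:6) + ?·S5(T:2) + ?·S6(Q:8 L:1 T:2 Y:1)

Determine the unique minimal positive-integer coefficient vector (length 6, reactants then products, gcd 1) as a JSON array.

Z: 2·7 = 14 | 2·5+1·4+1·0+6·0+1·0 = 14
Q: 2·7 = 14 | 2·0+1·6+1·0+6·0+1·8 = 14
L: 2·6 = 12 | 2·1+1·6+1·3+6·0+1·1 = 12
T: 2·8 = 16 | 2·0+1·2+1·0+6·2+1·2 = 16
Y: 2·5 = 10 | 2·1+1·1+1·6+6·0+1·1 = 10
gcd(2,2,1,1,6,1) = 1

Coefficients: [2, 2, 1, 1, 6, 1]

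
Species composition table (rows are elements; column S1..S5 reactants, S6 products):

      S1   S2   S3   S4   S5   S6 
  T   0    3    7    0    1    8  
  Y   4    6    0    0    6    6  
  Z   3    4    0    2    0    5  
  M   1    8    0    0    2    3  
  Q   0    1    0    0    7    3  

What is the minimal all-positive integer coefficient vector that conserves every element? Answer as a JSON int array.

Coefficients: [3, 1, 5, 6, 2, 5]

T: 3·0+1·3+5·7+6·0+2·1 = 40 | 5·8 = 40
Y: 3·4+1·6+5·0+6·0+2·6 = 30 | 5·6 = 30
Z: 3·3+1·4+5·0+6·2+2·0 = 25 | 5·5 = 25
M: 3·1+1·8+5·0+6·0+2·2 = 15 | 5·3 = 15
Q: 3·0+1·1+5·0+6·0+2·7 = 15 | 5·3 = 15
gcd(3,1,5,6,2,5) = 1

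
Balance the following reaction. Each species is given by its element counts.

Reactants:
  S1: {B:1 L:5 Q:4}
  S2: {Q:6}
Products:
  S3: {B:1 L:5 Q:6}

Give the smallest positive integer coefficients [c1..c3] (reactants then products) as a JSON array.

Coefficients: [3, 1, 3]

B: 3·1+1·0 = 3 | 3·1 = 3
L: 3·5+1·0 = 15 | 3·5 = 15
Q: 3·4+1·6 = 18 | 3·6 = 18
gcd(3,1,3) = 1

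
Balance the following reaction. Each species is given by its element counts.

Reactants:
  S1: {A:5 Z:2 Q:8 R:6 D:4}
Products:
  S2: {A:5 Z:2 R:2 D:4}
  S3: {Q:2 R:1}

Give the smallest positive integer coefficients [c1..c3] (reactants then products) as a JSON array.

A: 1·5 = 5 | 1·5+4·0 = 5
Z: 1·2 = 2 | 1·2+4·0 = 2
Q: 1·8 = 8 | 1·0+4·2 = 8
R: 1·6 = 6 | 1·2+4·1 = 6
D: 1·4 = 4 | 1·4+4·0 = 4
gcd(1,1,4) = 1

Coefficients: [1, 1, 4]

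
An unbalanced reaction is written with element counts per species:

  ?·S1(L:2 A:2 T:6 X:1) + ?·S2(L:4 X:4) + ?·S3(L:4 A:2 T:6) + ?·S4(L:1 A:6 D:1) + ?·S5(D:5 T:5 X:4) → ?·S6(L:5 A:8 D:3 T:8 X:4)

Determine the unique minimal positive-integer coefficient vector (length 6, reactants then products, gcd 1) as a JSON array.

L: 4·2+2·4+1·4+5·1+2·0 = 25 | 5·5 = 25
A: 4·2+2·0+1·2+5·6+2·0 = 40 | 5·8 = 40
D: 4·0+2·0+1·0+5·1+2·5 = 15 | 5·3 = 15
T: 4·6+2·0+1·6+5·0+2·5 = 40 | 5·8 = 40
X: 4·1+2·4+1·0+5·0+2·4 = 20 | 5·4 = 20
gcd(4,2,1,5,2,5) = 1

Coefficients: [4, 2, 1, 5, 2, 5]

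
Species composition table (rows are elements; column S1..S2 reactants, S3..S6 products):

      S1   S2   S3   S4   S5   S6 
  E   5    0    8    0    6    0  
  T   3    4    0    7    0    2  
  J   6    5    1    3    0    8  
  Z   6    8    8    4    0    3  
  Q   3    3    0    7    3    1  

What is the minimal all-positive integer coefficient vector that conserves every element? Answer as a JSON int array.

E: 6·5+1·0 = 30 | 3·8+2·0+1·6+4·0 = 30
T: 6·3+1·4 = 22 | 3·0+2·7+1·0+4·2 = 22
J: 6·6+1·5 = 41 | 3·1+2·3+1·0+4·8 = 41
Z: 6·6+1·8 = 44 | 3·8+2·4+1·0+4·3 = 44
Q: 6·3+1·3 = 21 | 3·0+2·7+1·3+4·1 = 21
gcd(6,1,3,2,1,4) = 1

Coefficients: [6, 1, 3, 2, 1, 4]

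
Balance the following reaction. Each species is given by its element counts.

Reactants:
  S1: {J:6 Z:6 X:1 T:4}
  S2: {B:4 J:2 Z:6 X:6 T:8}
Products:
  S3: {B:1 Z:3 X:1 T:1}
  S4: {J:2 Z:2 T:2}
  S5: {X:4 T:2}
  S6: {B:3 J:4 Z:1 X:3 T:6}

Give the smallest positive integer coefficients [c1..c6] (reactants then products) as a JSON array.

Coefficients: [2, 3, 6, 5, 2, 2]

B: 2·0+3·4 = 12 | 6·1+5·0+2·0+2·3 = 12
J: 2·6+3·2 = 18 | 6·0+5·2+2·0+2·4 = 18
Z: 2·6+3·6 = 30 | 6·3+5·2+2·0+2·1 = 30
X: 2·1+3·6 = 20 | 6·1+5·0+2·4+2·3 = 20
T: 2·4+3·8 = 32 | 6·1+5·2+2·2+2·6 = 32
gcd(2,3,6,5,2,2) = 1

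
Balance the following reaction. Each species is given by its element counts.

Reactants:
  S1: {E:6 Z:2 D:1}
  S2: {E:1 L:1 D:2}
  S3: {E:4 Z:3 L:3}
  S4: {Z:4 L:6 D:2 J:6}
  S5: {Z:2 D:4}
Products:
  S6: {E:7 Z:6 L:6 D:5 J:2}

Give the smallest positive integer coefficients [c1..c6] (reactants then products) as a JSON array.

E: 2·6+6·1+6·4+2·0+3·0 = 42 | 6·7 = 42
Z: 2·2+6·0+6·3+2·4+3·2 = 36 | 6·6 = 36
L: 2·0+6·1+6·3+2·6+3·0 = 36 | 6·6 = 36
D: 2·1+6·2+6·0+2·2+3·4 = 30 | 6·5 = 30
J: 2·0+6·0+6·0+2·6+3·0 = 12 | 6·2 = 12
gcd(2,6,6,2,3,6) = 1

Coefficients: [2, 6, 6, 2, 3, 6]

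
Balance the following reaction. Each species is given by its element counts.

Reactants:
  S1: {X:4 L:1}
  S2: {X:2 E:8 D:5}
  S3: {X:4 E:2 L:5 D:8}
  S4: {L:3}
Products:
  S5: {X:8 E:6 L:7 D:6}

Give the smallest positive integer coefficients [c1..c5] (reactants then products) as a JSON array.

Coefficients: [4, 2, 1, 4, 3]

X: 4·4+2·2+1·4+4·0 = 24 | 3·8 = 24
E: 4·0+2·8+1·2+4·0 = 18 | 3·6 = 18
L: 4·1+2·0+1·5+4·3 = 21 | 3·7 = 21
D: 4·0+2·5+1·8+4·0 = 18 | 3·6 = 18
gcd(4,2,1,4,3) = 1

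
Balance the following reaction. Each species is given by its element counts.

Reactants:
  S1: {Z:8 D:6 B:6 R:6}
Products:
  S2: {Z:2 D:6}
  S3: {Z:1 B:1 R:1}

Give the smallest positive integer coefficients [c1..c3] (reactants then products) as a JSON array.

Z: 1·8 = 8 | 1·2+6·1 = 8
D: 1·6 = 6 | 1·6+6·0 = 6
B: 1·6 = 6 | 1·0+6·1 = 6
R: 1·6 = 6 | 1·0+6·1 = 6
gcd(1,1,6) = 1

Coefficients: [1, 1, 6]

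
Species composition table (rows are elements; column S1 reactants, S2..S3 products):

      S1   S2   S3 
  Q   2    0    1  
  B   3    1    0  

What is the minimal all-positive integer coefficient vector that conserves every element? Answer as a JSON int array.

Q: 1·2 = 2 | 3·0+2·1 = 2
B: 1·3 = 3 | 3·1+2·0 = 3
gcd(1,3,2) = 1

Coefficients: [1, 3, 2]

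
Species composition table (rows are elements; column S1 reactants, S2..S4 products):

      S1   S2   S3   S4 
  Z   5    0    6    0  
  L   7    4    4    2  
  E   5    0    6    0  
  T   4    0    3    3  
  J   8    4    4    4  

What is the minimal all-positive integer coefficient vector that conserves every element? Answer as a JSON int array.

Z: 6·5 = 30 | 4·0+5·6+3·0 = 30
L: 6·7 = 42 | 4·4+5·4+3·2 = 42
E: 6·5 = 30 | 4·0+5·6+3·0 = 30
T: 6·4 = 24 | 4·0+5·3+3·3 = 24
J: 6·8 = 48 | 4·4+5·4+3·4 = 48
gcd(6,4,5,3) = 1

Coefficients: [6, 4, 5, 3]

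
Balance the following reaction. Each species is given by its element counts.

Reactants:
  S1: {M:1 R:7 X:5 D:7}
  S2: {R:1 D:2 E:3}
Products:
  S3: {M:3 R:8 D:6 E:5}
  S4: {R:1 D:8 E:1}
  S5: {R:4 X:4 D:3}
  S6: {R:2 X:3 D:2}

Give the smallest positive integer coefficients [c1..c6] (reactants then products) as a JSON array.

M: 3·1+2·0 = 3 | 1·3+1·0+3·0+1·0 = 3
R: 3·7+2·1 = 23 | 1·8+1·1+3·4+1·2 = 23
X: 3·5+2·0 = 15 | 1·0+1·0+3·4+1·3 = 15
D: 3·7+2·2 = 25 | 1·6+1·8+3·3+1·2 = 25
E: 3·0+2·3 = 6 | 1·5+1·1+3·0+1·0 = 6
gcd(3,2,1,1,3,1) = 1

Coefficients: [3, 2, 1, 1, 3, 1]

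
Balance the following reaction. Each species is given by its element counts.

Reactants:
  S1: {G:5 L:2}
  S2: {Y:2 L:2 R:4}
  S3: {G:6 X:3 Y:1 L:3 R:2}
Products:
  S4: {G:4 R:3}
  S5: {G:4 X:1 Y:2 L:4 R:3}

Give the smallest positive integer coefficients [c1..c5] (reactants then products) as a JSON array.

Coefficients: [4, 5, 2, 2, 6]

G: 4·5+5·0+2·6 = 32 | 2·4+6·4 = 32
X: 4·0+5·0+2·3 = 6 | 2·0+6·1 = 6
Y: 4·0+5·2+2·1 = 12 | 2·0+6·2 = 12
L: 4·2+5·2+2·3 = 24 | 2·0+6·4 = 24
R: 4·0+5·4+2·2 = 24 | 2·3+6·3 = 24
gcd(4,5,2,2,6) = 1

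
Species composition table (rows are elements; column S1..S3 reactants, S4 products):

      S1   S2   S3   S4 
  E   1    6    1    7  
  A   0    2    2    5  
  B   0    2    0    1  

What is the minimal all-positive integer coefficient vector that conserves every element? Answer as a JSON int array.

E: 4·1+1·6+4·1 = 14 | 2·7 = 14
A: 4·0+1·2+4·2 = 10 | 2·5 = 10
B: 4·0+1·2+4·0 = 2 | 2·1 = 2
gcd(4,1,4,2) = 1

Coefficients: [4, 1, 4, 2]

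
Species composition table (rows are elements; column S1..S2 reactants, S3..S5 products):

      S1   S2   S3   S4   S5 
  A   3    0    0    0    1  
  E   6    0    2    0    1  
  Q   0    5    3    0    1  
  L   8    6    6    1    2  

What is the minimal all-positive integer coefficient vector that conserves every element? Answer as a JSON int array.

A: 2·3+3·0 = 6 | 3·0+4·0+6·1 = 6
E: 2·6+3·0 = 12 | 3·2+4·0+6·1 = 12
Q: 2·0+3·5 = 15 | 3·3+4·0+6·1 = 15
L: 2·8+3·6 = 34 | 3·6+4·1+6·2 = 34
gcd(2,3,3,4,6) = 1

Coefficients: [2, 3, 3, 4, 6]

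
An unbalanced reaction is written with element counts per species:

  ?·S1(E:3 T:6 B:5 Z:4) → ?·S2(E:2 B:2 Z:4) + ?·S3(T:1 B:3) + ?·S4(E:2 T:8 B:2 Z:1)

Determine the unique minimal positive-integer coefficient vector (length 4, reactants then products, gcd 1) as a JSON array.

Coefficients: [6, 5, 4, 4]

E: 6·3 = 18 | 5·2+4·0+4·2 = 18
T: 6·6 = 36 | 5·0+4·1+4·8 = 36
B: 6·5 = 30 | 5·2+4·3+4·2 = 30
Z: 6·4 = 24 | 5·4+4·0+4·1 = 24
gcd(6,5,4,4) = 1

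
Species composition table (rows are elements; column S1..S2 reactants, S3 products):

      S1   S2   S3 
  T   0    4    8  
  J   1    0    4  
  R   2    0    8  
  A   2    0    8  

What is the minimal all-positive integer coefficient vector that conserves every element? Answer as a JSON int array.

Coefficients: [4, 2, 1]

T: 4·0+2·4 = 8 | 1·8 = 8
J: 4·1+2·0 = 4 | 1·4 = 4
R: 4·2+2·0 = 8 | 1·8 = 8
A: 4·2+2·0 = 8 | 1·8 = 8
gcd(4,2,1) = 1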